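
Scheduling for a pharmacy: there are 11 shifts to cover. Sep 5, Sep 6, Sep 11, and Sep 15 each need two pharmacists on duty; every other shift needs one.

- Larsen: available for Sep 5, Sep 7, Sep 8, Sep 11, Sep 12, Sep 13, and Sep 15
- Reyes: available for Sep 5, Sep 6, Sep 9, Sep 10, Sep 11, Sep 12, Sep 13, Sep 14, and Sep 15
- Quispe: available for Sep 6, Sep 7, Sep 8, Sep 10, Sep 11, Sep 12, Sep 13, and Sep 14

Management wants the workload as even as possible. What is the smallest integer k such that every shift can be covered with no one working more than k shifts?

With 3 pharmacists and 15 worker-slots to fill, someone must work at least ⌈15/3⌉ = 5 shifts, so k ≥ 5.
k = 5 works: Sep 5→Larsen+Reyes, Sep 6→Reyes+Quispe, Sep 7→Larsen, Sep 8→Larsen, Sep 9→Reyes, Sep 10→Reyes, Sep 11→Larsen+Quispe, Sep 12→Quispe, Sep 13→Quispe, Sep 14→Quispe, Sep 15→Larsen+Reyes.
Loads: Larsen 5, Reyes 5, Quispe 5 — all ≤ 5.

5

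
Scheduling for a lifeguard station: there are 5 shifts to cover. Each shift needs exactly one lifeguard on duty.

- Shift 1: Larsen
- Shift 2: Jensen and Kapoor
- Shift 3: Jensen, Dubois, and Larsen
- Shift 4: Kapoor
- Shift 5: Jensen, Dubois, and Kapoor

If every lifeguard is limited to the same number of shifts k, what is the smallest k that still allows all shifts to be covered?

2

With 4 lifeguards and 5 worker-slots to fill, someone must work at least ⌈5/4⌉ = 2 shifts, so k ≥ 2.
k = 2 works: Shift 1→Larsen, Shift 2→Jensen, Shift 3→Jensen, Shift 4→Kapoor, Shift 5→Dubois.
Loads: Jensen 2, Dubois 1, Larsen 1, Kapoor 1 — all ≤ 2.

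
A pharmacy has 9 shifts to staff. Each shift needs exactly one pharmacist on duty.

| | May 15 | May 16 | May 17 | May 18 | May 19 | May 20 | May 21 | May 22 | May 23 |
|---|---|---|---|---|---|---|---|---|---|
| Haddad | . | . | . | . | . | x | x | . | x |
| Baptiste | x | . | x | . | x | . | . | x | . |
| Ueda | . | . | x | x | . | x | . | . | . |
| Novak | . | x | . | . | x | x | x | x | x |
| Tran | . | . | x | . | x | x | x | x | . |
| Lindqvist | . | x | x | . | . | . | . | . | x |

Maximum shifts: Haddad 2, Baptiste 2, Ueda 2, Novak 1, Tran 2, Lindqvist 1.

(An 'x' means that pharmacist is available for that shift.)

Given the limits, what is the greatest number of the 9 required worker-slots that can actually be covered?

9

Total capacity across all pharmacists is 2+2+2+1+2+1 = 10, and 9 slots are needed, so at most 9 can be filled.
An assignment achieving 9: May 15→Baptiste, May 16→Novak, May 17→Ueda, May 18→Ueda, May 19→Baptiste, May 20→Tran, May 21→Haddad, May 22→Tran, May 23→Haddad.
Loads: Haddad 2/2, Baptiste 2/2, Ueda 2/2, Novak 1/1, Tran 2/2, Lindqvist 0/1.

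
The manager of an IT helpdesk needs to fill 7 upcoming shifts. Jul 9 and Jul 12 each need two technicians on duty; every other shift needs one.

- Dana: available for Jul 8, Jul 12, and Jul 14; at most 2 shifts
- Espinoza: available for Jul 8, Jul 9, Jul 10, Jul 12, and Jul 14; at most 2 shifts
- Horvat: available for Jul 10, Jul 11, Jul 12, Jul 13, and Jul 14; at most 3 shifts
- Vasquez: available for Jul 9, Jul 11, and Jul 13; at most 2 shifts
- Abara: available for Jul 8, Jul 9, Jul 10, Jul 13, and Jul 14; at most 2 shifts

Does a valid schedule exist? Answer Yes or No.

Yes

One valid schedule: Jul 8→Dana, Jul 9→Espinoza+Vasquez, Jul 10→Espinoza, Jul 11→Horvat, Jul 12→Dana+Horvat, Jul 13→Horvat, Jul 14→Abara.
Loads: Dana 2/2, Espinoza 2/2, Horvat 3/3, Vasquez 1/2, Abara 1/2 — all within limits.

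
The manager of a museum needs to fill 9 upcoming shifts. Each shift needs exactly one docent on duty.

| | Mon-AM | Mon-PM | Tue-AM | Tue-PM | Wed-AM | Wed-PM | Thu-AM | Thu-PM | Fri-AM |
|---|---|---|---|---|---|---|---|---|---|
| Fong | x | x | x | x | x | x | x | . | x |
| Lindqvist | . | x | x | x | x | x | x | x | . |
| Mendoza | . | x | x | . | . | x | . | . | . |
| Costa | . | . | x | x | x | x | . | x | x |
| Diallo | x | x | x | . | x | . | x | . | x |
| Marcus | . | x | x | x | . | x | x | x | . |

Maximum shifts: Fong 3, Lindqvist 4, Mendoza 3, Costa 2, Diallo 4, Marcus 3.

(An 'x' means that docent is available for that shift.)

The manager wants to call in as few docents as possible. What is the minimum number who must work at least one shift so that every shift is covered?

9 slots to fill and no one can take more than 4, so at least ⌈9/4⌉ = 3 docents are needed.
Fong, Lindqvist, and Mendoza alone can cover everything: Mon-AM→Fong, Mon-PM→Lindqvist, Tue-AM→Mendoza, Tue-PM→Fong, Wed-AM→Lindqvist, Wed-PM→Mendoza, Thu-AM→Lindqvist, Thu-PM→Lindqvist, Fri-AM→Fong.

3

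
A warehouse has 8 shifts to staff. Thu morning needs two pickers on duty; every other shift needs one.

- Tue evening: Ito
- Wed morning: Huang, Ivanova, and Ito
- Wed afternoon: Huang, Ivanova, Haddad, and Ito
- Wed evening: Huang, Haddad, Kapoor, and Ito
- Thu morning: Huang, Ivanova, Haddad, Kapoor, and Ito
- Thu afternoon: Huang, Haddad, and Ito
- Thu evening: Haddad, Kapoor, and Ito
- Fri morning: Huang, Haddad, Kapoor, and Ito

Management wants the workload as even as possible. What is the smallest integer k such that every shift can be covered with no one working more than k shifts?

2

With 5 pickers and 9 worker-slots to fill, someone must work at least ⌈9/5⌉ = 2 shifts, so k ≥ 2.
k = 2 works: Tue evening→Ito, Wed morning→Huang, Wed afternoon→Ivanova, Wed evening→Haddad, Thu morning→Ivanova+Kapoor, Thu afternoon→Huang, Thu evening→Haddad, Fri morning→Kapoor.
Loads: Huang 2, Ivanova 2, Haddad 2, Kapoor 2, Ito 1 — all ≤ 2.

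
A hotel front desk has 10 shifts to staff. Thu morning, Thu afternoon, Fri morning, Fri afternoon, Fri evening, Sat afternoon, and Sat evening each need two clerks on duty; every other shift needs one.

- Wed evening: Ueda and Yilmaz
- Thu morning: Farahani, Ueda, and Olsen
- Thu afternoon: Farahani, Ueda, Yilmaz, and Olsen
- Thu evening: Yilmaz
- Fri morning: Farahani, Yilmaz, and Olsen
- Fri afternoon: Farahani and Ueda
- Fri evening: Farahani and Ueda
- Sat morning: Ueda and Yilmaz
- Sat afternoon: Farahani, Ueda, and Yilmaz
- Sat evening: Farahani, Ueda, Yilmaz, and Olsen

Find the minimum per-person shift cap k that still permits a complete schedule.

With 4 clerks and 17 worker-slots to fill, someone must work at least ⌈17/4⌉ = 5 shifts, so k ≥ 5.
k = 5 works: Wed evening→Ueda, Thu morning→Farahani+Ueda, Thu afternoon→Yilmaz+Olsen, Thu evening→Yilmaz, Fri morning→Farahani+Yilmaz, Fri afternoon→Farahani+Ueda, Fri evening→Farahani+Ueda, Sat morning→Ueda, Sat afternoon→Farahani+Yilmaz, Sat evening→Yilmaz+Olsen.
Loads: Farahani 5, Ueda 5, Yilmaz 5, Olsen 2 — all ≤ 5.

5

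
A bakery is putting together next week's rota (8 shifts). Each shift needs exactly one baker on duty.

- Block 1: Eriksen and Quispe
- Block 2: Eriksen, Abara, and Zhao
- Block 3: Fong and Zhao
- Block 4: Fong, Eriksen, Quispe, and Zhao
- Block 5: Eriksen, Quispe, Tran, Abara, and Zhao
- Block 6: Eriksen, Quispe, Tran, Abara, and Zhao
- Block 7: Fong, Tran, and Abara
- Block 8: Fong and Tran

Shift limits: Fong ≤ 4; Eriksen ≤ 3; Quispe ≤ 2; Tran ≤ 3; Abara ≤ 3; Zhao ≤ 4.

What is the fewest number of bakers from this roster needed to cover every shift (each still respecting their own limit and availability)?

8 slots to fill and no one can take more than 4, so at least ⌈8/4⌉ = 2 bakers are needed.
No set of 2 bakers can cover every shift (each such set leaves at least one shift with no one available or exceeds a cap).
Fong, Eriksen, and Quispe alone can cover everything: Block 1→Eriksen, Block 2→Eriksen, Block 3→Fong, Block 4→Fong, Block 5→Eriksen, Block 6→Quispe, Block 7→Fong, Block 8→Fong.

3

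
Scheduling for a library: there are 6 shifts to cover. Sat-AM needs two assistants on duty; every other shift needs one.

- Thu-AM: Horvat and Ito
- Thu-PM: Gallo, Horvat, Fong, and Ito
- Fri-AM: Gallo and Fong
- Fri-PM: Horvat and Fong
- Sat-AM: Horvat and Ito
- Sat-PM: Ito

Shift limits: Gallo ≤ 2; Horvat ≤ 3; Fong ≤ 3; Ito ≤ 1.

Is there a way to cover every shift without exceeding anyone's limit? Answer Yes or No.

No

Total capacity is 9 and 7 slots are needed, so capacity alone doesn't rule it out.
Shifts {Sat-AM, Sat-PM} need 3 worker-slots in total, but the assistants available for any of those shifts (Horvat and Ito) can supply at most 2 among them. So no valid schedule exists.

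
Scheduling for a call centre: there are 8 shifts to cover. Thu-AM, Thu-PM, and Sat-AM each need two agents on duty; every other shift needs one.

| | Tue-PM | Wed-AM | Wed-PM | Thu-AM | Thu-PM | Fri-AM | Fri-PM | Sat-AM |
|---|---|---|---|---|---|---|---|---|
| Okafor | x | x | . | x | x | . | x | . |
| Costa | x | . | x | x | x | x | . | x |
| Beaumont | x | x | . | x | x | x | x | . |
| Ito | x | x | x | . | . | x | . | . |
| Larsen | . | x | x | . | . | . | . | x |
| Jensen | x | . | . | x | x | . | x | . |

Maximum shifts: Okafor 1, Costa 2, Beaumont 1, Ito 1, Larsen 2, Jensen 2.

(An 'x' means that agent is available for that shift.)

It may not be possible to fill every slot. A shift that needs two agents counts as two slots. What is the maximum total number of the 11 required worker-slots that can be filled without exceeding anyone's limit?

Total capacity across all agents is 1+2+1+1+2+2 = 9, and 11 slots are needed, so at most 9 can be filled.
An assignment achieving 9: Tue-PM→Ito, Wed-AM→Larsen, Wed-PM→Costa, Thu-AM→Jensen, Thu-PM→Jensen, Fri-AM→Beaumont, Fri-PM→Okafor, Sat-AM→Costa+Larsen.
Loads: Okafor 1/1, Costa 2/2, Beaumont 1/1, Ito 1/1, Larsen 2/2, Jensen 2/2.

9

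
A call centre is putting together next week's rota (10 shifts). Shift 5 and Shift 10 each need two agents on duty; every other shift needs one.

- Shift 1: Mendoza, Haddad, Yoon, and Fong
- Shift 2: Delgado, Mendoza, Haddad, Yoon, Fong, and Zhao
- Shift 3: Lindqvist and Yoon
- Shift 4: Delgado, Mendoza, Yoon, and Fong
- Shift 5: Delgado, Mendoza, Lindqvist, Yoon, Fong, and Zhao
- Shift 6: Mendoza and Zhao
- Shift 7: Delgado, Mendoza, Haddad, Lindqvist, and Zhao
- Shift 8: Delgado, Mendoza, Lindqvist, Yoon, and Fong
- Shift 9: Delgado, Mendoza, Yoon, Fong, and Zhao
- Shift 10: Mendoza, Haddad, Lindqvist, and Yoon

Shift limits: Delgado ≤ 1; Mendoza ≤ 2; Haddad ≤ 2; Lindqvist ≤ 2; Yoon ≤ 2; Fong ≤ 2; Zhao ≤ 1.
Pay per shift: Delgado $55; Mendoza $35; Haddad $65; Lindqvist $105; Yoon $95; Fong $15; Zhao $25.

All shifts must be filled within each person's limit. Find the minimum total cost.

Picking the cheapest available agent for each shift independently would cost $360, but that ignores the shift limits.
An optimal schedule: Shift 1→Mendoza, Shift 2→Fong, Shift 3→Lindqvist, Shift 4→Delgado, Shift 5→Fong+Zhao, Shift 6→Mendoza, Shift 7→Haddad, Shift 8→Lindqvist, Shift 9→Yoon, Shift 10→Haddad+Yoon.
Total: 35 + 15 + 105 + 55 + 15 + 25 + 35 + 65 + 105 + 95 + 65 + 95 = $710.

$710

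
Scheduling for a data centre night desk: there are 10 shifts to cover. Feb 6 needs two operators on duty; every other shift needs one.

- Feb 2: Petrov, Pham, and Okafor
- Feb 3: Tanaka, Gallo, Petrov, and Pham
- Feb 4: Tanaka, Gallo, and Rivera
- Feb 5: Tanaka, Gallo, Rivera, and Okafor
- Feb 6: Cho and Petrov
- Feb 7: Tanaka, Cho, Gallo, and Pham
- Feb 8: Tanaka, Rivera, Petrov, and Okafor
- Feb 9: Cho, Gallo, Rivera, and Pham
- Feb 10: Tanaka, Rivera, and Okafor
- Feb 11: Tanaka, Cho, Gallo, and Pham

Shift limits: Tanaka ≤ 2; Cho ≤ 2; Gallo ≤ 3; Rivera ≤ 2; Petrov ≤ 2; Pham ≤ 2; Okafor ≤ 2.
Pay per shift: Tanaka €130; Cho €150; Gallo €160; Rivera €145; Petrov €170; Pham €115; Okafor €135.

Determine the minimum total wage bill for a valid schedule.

€1520

Feb 6 can only be covered by Cho and Petrov, so that assignment is forced.
Picking the cheapest available operator for each shift independently would cost €1415, but that ignores the shift limits.
An optimal schedule: Feb 2→Pham, Feb 3→Pham, Feb 4→Tanaka, Feb 5→Okafor, Feb 6→Cho+Petrov, Feb 7→Tanaka, Feb 8→Rivera, Feb 9→Rivera, Feb 10→Okafor, Feb 11→Cho.
Total: 115 + 115 + 130 + 135 + 150 + 170 + 130 + 145 + 145 + 135 + 150 = €1520.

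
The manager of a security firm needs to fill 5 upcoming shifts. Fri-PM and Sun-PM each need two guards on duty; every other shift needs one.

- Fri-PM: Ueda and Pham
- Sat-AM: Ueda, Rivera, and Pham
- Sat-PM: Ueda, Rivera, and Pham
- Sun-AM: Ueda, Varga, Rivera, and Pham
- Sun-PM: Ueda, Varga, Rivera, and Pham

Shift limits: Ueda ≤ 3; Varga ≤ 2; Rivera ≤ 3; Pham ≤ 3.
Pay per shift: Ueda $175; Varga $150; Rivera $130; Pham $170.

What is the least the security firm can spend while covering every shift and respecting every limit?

$1035

Fri-PM can only be covered by Ueda and Pham, so that assignment is forced.
Picking the cheapest available guard for each shift independently would cost $1015, but that ignores the shift limits.
An optimal schedule: Fri-PM→Pham+Ueda, Sat-AM→Rivera, Sat-PM→Rivera, Sun-AM→Varga, Sun-PM→Rivera+Varga.
Total: 170 + 175 + 130 + 130 + 150 + 130 + 150 = $1035.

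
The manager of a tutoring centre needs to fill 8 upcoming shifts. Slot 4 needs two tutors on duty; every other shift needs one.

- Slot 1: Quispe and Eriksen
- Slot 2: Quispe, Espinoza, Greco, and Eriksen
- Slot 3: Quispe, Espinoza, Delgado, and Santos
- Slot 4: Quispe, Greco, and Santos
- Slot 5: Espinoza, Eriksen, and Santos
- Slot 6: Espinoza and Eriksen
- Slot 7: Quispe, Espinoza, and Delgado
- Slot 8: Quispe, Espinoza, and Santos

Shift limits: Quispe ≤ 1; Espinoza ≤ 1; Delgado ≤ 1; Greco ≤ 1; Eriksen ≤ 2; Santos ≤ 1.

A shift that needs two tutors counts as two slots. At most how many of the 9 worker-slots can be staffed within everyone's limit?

Total capacity across all tutors is 1+1+1+1+2+1 = 7, and 9 slots are needed, so at most 7 can be filled.
An assignment achieving 7: Slot 1→Quispe, Slot 2→Eriksen, Slot 4→Greco+Santos, Slot 5→Eriksen, Slot 6→Espinoza, Slot 7→Delgado.
Loads: Quispe 1/1, Espinoza 1/1, Delgado 1/1, Greco 1/1, Eriksen 2/2, Santos 1/1.

7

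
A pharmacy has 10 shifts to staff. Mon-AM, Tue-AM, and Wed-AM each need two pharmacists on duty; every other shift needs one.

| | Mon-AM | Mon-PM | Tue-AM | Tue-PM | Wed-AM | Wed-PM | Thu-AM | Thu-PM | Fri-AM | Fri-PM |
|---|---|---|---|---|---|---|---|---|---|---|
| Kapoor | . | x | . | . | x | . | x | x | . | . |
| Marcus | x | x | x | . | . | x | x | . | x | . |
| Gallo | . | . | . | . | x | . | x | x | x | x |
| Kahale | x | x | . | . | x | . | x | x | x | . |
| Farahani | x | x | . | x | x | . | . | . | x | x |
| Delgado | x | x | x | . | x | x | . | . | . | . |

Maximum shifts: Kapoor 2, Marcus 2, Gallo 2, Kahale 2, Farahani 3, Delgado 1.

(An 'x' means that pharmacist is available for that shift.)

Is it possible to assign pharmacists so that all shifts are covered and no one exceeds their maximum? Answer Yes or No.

No

Total capacity is 2+2+2+2+3+1 = 12 but 13 worker-slots are needed — infeasible.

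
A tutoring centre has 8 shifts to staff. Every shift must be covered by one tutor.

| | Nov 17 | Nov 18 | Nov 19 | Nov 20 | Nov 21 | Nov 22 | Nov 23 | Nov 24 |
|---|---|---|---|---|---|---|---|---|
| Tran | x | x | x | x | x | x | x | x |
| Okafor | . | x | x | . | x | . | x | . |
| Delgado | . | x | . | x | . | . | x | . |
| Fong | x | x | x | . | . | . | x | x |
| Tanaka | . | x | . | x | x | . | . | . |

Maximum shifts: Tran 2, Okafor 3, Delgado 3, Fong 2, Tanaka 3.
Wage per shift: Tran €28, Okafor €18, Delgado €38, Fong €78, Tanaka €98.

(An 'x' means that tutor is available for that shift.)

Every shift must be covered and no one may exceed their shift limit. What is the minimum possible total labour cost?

€264

Nov 22 can only be covered by Tran, so that assignment is forced.
Picking the cheapest available tutor for each shift independently would cost €184, but that ignores the shift limits.
An optimal schedule: Nov 17→Tran, Nov 18→Delgado, Nov 19→Okafor, Nov 20→Delgado, Nov 21→Okafor, Nov 22→Tran, Nov 23→Okafor, Nov 24→Fong.
Total: 28 + 38 + 18 + 38 + 18 + 28 + 18 + 78 = €264.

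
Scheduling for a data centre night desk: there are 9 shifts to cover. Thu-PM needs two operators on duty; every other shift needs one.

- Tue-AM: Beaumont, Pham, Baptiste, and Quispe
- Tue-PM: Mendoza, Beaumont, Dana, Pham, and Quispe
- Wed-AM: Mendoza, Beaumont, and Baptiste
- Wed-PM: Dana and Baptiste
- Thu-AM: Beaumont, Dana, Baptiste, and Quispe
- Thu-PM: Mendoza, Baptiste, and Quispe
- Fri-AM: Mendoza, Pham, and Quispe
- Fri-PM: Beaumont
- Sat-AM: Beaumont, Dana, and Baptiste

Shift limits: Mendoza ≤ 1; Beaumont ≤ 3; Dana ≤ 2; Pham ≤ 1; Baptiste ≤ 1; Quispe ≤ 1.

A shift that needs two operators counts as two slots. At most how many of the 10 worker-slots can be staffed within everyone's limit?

Total capacity across all operators is 1+3+2+1+1+1 = 9, and 10 slots are needed, so at most 9 can be filled.
An assignment achieving 9: Tue-AM→Beaumont, Wed-AM→Mendoza, Wed-PM→Dana, Thu-AM→Dana, Thu-PM→Baptiste+Quispe, Fri-AM→Pham, Fri-PM→Beaumont, Sat-AM→Beaumont.
Loads: Mendoza 1/1, Beaumont 3/3, Dana 2/2, Pham 1/1, Baptiste 1/1, Quispe 1/1.

9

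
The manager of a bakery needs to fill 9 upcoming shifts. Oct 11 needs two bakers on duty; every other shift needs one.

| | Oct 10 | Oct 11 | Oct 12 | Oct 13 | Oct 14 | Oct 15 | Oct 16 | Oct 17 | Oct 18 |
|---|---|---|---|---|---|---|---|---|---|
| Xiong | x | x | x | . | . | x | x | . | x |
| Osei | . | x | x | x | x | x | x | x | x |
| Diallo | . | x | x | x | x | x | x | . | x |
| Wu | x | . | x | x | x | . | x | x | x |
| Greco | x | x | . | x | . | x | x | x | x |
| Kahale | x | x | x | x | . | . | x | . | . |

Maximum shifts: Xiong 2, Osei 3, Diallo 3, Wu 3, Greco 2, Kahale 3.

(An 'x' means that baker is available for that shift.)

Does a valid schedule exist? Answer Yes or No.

One valid schedule: Oct 10→Xiong, Oct 11→Greco+Kahale, Oct 12→Osei, Oct 13→Diallo, Oct 14→Osei, Oct 15→Xiong, Oct 16→Diallo, Oct 17→Osei, Oct 18→Diallo.
Loads: Xiong 2/2, Osei 3/3, Diallo 3/3, Wu 0/3, Greco 1/2, Kahale 1/3 — all within limits.

Yes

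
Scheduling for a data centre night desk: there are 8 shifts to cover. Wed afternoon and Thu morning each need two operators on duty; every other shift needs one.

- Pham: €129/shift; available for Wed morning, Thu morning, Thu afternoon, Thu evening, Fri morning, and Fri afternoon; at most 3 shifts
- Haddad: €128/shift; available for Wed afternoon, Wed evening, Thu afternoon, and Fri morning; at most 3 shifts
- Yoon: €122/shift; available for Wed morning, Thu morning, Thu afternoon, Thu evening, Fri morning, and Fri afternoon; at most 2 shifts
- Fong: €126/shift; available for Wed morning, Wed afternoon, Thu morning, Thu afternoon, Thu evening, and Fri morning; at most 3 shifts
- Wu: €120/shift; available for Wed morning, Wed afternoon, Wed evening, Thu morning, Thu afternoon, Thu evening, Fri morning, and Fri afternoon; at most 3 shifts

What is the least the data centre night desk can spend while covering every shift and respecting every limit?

€1238

Picking the cheapest available operator for each shift independently would cost €1208, but that ignores the shift limits.
An optimal schedule: Wed morning→Yoon, Wed afternoon→Wu+Fong, Wed evening→Wu, Thu morning→Yoon+Fong, Thu afternoon→Haddad, Thu evening→Fong, Fri morning→Haddad, Fri afternoon→Wu.
Total: 122 + 120 + 126 + 120 + 122 + 126 + 128 + 126 + 128 + 120 = €1238.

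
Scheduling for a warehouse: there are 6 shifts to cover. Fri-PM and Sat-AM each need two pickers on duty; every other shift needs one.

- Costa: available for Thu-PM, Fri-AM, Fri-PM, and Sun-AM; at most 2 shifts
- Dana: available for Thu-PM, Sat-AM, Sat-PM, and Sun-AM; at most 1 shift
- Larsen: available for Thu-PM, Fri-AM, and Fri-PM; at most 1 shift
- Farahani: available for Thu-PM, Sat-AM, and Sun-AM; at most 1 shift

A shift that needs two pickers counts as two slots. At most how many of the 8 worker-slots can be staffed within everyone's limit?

Total capacity across all pickers is 2+1+1+1 = 5, and 8 slots are needed, so at most 5 can be filled.
An assignment achieving 5: Fri-AM→Costa, Fri-PM→Costa+Larsen, Sat-AM→Farahani, Sat-PM→Dana.
Loads: Costa 2/2, Dana 1/1, Larsen 1/1, Farahani 1/1.

5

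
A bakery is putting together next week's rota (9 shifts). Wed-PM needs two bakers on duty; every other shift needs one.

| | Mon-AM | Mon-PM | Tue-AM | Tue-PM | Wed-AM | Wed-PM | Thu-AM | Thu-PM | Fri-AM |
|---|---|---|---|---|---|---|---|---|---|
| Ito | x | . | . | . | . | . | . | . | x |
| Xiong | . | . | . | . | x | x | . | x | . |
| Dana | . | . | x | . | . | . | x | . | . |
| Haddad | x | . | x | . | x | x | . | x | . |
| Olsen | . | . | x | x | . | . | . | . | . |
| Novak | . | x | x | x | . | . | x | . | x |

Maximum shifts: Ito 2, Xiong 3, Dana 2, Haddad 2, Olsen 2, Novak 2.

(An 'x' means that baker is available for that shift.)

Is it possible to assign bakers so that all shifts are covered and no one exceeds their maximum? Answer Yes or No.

Yes

Mon-PM can only be covered by Novak, so that assignment is forced.
Wed-PM can only be covered by Xiong and Haddad, so that assignment is forced.
One valid schedule: Mon-AM→Ito, Mon-PM→Novak, Tue-AM→Dana, Tue-PM→Olsen, Wed-AM→Xiong, Wed-PM→Xiong+Haddad, Thu-AM→Dana, Thu-PM→Xiong, Fri-AM→Ito.
Loads: Ito 2/2, Xiong 3/3, Dana 2/2, Haddad 1/2, Olsen 1/2, Novak 1/2 — all within limits.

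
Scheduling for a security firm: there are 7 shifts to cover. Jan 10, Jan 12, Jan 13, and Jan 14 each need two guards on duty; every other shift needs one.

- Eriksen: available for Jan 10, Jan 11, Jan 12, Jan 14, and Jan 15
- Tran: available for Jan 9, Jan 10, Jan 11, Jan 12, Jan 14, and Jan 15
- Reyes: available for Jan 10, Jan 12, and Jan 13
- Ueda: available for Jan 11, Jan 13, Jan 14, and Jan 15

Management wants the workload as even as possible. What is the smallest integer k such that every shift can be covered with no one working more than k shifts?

3

With 4 guards and 11 worker-slots to fill, someone must work at least ⌈11/4⌉ = 3 shifts, so k ≥ 3.
k = 3 works: Jan 9→Tran, Jan 10→Eriksen+Tran, Jan 11→Eriksen, Jan 12→Eriksen+Reyes, Jan 13→Reyes+Ueda, Jan 14→Tran+Ueda, Jan 15→Ueda.
Loads: Eriksen 3, Tran 3, Reyes 2, Ueda 3 — all ≤ 3.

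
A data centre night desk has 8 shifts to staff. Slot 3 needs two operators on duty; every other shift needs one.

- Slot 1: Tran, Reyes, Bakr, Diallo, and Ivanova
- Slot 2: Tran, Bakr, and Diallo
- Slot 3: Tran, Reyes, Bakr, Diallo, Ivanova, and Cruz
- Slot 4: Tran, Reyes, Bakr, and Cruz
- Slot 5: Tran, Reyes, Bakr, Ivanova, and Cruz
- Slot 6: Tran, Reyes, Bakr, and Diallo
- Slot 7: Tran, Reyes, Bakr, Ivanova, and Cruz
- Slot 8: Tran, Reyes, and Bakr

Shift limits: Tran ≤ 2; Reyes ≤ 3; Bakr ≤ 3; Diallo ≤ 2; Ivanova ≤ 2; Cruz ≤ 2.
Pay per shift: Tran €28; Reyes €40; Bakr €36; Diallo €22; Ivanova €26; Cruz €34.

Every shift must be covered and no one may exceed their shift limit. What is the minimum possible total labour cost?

€256

Picking the cheapest available operator for each shift independently would cost €222, but that ignores the shift limits.
An optimal schedule: Slot 1→Ivanova, Slot 2→Diallo, Slot 3→Cruz+Bakr, Slot 4→Tran, Slot 5→Ivanova, Slot 6→Diallo, Slot 7→Cruz, Slot 8→Tran.
Total: 26 + 22 + 34 + 36 + 28 + 26 + 22 + 34 + 28 = €256.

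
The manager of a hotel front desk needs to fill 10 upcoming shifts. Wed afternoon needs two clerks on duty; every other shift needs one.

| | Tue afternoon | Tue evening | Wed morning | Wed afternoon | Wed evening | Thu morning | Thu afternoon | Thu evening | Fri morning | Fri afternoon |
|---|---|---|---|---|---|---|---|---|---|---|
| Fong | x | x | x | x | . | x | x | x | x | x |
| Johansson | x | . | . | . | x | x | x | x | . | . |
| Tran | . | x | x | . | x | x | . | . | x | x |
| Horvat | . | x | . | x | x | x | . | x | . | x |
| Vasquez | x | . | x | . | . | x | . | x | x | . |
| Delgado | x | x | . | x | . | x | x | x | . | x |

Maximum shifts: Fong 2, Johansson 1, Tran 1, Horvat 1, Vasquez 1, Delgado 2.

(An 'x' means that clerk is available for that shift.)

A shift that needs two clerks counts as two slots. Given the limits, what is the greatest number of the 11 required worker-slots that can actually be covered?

8

Total capacity across all clerks is 2+1+1+1+1+2 = 8, and 11 slots are needed, so at most 8 can be filled.
An assignment achieving 8: Tue afternoon→Vasquez, Tue evening→Delgado, Wed morning→Fong, Wed afternoon→Fong+Horvat, Wed evening→Johansson, Thu afternoon→Delgado, Fri morning→Tran.
Loads: Fong 2/2, Johansson 1/1, Tran 1/1, Horvat 1/1, Vasquez 1/1, Delgado 2/2.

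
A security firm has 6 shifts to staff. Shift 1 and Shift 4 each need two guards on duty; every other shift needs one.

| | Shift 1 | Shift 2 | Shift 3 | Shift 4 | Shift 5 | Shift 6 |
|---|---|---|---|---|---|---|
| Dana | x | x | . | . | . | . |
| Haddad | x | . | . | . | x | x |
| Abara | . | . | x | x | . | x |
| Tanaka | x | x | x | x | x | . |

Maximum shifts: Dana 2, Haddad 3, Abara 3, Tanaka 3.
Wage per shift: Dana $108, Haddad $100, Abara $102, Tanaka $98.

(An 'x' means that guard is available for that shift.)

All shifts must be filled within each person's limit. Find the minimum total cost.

$798

Shift 4 can only be covered by Abara and Tanaka, so that assignment is forced.
Picking the cheapest available guard for each shift independently would cost $792, but that ignores the shift limits.
An optimal schedule: Shift 1→Tanaka+Haddad, Shift 2→Tanaka, Shift 3→Abara, Shift 4→Tanaka+Abara, Shift 5→Haddad, Shift 6→Haddad.
Total: 98 + 100 + 98 + 102 + 98 + 102 + 100 + 100 = $798.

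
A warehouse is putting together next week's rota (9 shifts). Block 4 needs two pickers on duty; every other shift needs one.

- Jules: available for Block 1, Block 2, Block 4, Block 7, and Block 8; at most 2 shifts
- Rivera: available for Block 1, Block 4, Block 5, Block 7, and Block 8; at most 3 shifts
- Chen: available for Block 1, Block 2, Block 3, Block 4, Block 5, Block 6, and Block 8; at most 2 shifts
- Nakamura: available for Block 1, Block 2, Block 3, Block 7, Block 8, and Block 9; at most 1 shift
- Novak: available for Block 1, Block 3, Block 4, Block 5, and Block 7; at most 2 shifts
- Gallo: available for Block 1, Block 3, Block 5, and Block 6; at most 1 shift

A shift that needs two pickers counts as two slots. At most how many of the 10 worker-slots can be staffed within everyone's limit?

Total capacity across all pickers is 2+3+2+1+2+1 = 11, and 10 slots are needed, so at most 10 can be filled.
An assignment achieving 10: Block 1→Novak, Block 2→Jules, Block 3→Chen, Block 4→Jules+Rivera, Block 5→Rivera, Block 6→Chen, Block 7→Novak, Block 8→Rivera, Block 9→Nakamura.
Loads: Jules 2/2, Rivera 3/3, Chen 2/2, Nakamura 1/1, Novak 2/2, Gallo 0/1.

10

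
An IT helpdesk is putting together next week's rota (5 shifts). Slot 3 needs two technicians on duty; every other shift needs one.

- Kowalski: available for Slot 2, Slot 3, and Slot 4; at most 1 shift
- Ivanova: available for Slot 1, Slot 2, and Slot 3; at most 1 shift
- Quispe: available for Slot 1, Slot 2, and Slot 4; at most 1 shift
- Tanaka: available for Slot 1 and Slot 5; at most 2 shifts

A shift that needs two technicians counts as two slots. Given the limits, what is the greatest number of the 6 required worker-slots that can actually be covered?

Total capacity across all technicians is 1+1+1+2 = 5, and 6 slots are needed, so at most 5 can be filled.
An assignment achieving 5: Slot 1→Tanaka, Slot 3→Kowalski+Ivanova, Slot 4→Quispe, Slot 5→Tanaka.
Loads: Kowalski 1/1, Ivanova 1/1, Quispe 1/1, Tanaka 2/2.

5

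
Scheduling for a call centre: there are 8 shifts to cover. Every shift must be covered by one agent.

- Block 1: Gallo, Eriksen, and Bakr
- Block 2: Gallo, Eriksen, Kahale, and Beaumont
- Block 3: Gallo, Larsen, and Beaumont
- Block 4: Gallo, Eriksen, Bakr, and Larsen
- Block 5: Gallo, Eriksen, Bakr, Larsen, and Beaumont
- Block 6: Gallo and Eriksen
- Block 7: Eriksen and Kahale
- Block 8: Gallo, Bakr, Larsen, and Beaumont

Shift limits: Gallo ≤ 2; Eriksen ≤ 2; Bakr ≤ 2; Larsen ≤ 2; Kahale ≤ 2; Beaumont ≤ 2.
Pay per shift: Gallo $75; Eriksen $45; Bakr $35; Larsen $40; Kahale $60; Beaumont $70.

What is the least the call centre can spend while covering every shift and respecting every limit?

$360

Picking the cheapest available agent for each shift independently would cost $315, but that ignores the shift limits.
An optimal schedule: Block 1→Bakr, Block 2→Kahale, Block 3→Larsen, Block 4→Bakr, Block 5→Eriksen, Block 6→Eriksen, Block 7→Kahale, Block 8→Larsen.
Total: 35 + 60 + 40 + 35 + 45 + 45 + 60 + 40 = $360.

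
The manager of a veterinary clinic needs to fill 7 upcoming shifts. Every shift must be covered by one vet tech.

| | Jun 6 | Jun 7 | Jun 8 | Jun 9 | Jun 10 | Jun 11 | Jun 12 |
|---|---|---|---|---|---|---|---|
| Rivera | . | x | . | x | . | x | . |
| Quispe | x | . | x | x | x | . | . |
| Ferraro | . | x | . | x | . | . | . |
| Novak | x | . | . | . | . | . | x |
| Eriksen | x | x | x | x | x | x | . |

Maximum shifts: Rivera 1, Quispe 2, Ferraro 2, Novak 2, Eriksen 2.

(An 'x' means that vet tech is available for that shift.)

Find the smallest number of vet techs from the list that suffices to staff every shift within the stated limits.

7 slots to fill and no one can take more than 2, so at least ⌈7/2⌉ = 4 vet techs are needed.
Rivera, Quispe, Ferraro, and Novak alone can cover everything: Jun 6→Novak, Jun 7→Ferraro, Jun 8→Quispe, Jun 9→Ferraro, Jun 10→Quispe, Jun 11→Rivera, Jun 12→Novak.

4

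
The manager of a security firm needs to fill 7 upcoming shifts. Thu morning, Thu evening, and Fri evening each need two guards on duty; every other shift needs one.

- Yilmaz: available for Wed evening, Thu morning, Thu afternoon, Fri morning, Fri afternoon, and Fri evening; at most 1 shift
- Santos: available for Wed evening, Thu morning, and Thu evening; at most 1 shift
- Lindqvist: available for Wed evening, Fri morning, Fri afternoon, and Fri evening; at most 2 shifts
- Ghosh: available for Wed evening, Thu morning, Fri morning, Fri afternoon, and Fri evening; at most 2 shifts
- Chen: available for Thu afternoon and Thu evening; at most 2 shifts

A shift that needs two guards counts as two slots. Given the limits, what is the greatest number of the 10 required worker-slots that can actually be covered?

Total capacity across all guards is 1+1+2+2+2 = 8, and 10 slots are needed, so at most 8 can be filled.
An assignment achieving 8: Thu morning→Yilmaz+Ghosh, Thu afternoon→Chen, Thu evening→Santos+Chen, Fri morning→Lindqvist, Fri afternoon→Lindqvist, Fri evening→Ghosh.
Loads: Yilmaz 1/1, Santos 1/1, Lindqvist 2/2, Ghosh 2/2, Chen 2/2.

8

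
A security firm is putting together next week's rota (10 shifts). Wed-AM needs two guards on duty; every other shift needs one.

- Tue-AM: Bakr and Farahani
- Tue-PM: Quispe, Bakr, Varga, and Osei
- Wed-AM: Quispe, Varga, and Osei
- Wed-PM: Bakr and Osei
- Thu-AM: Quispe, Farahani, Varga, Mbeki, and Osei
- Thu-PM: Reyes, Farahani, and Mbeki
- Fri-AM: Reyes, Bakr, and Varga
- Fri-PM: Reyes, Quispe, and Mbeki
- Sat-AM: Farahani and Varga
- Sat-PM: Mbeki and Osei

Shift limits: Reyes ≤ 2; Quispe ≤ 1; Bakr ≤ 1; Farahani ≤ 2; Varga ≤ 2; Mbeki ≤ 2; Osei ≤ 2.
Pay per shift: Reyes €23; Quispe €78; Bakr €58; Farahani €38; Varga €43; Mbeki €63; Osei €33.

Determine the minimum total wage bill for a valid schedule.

Picking the cheapest available guard for each shift independently would cost €353, but that ignores the shift limits.
An optimal schedule: Tue-AM→Farahani, Tue-PM→Bakr, Wed-AM→Osei+Varga, Wed-PM→Osei, Thu-AM→Varga, Thu-PM→Reyes, Fri-AM→Reyes, Fri-PM→Mbeki, Sat-AM→Farahani, Sat-PM→Mbeki.
Total: 38 + 58 + 33 + 43 + 33 + 43 + 23 + 23 + 63 + 38 + 63 = €458.

€458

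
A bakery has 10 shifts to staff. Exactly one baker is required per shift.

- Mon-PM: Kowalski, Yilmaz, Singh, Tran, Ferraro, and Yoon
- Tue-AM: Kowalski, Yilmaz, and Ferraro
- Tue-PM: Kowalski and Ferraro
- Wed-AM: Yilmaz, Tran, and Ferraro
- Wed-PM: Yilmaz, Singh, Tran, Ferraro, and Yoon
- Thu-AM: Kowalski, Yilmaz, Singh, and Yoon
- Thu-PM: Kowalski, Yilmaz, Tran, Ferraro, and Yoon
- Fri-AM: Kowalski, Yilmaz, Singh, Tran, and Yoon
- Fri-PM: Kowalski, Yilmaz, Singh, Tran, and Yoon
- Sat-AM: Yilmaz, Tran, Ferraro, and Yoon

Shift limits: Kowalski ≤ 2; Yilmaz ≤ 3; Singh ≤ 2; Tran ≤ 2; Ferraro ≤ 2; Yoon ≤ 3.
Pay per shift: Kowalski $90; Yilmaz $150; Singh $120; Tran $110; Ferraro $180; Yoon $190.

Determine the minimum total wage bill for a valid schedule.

Picking the cheapest available baker for each shift independently would cost $960, but that ignores the shift limits.
An optimal schedule: Mon-PM→Ferraro, Tue-AM→Kowalski, Tue-PM→Kowalski, Wed-AM→Yilmaz, Wed-PM→Singh, Thu-AM→Yilmaz, Thu-PM→Tran, Fri-AM→Singh, Fri-PM→Tran, Sat-AM→Yilmaz.
Total: 180 + 90 + 90 + 150 + 120 + 150 + 110 + 120 + 110 + 150 = $1270.

$1270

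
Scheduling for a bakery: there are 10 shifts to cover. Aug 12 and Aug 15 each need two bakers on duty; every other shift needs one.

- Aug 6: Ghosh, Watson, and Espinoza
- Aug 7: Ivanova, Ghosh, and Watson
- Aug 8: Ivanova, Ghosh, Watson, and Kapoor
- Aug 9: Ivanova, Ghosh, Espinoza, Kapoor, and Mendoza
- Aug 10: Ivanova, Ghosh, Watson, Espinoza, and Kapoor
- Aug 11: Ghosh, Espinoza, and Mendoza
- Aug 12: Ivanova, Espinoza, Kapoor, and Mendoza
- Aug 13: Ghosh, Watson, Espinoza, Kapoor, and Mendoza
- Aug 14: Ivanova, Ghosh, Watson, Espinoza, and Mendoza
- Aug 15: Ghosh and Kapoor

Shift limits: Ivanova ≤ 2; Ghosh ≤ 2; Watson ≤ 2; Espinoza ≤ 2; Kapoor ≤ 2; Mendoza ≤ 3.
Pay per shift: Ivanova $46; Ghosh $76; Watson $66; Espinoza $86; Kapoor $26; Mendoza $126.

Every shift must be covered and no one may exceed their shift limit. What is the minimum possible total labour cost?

$852

Aug 15 can only be covered by Ghosh and Kapoor, so that assignment is forced.
Picking the cheapest available baker for each shift independently would cost $512, but that ignores the shift limits.
An optimal schedule: Aug 6→Ghosh, Aug 7→Ivanova, Aug 8→Ivanova, Aug 9→Espinoza, Aug 10→Watson, Aug 11→Espinoza, Aug 12→Kapoor+Mendoza, Aug 13→Watson, Aug 14→Mendoza, Aug 15→Ghosh+Kapoor.
Total: 76 + 46 + 46 + 86 + 66 + 86 + 26 + 126 + 66 + 126 + 76 + 26 = $852.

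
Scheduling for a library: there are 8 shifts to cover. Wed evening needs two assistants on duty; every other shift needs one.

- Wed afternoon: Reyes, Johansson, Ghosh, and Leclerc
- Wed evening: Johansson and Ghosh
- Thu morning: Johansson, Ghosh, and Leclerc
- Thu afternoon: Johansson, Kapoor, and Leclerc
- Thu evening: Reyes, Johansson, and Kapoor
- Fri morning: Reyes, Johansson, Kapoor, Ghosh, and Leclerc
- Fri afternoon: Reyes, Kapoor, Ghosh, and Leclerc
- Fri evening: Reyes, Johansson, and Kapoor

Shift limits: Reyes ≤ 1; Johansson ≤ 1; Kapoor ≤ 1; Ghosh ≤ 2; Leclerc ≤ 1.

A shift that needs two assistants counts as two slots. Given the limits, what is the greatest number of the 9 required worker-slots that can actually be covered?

Total capacity across all assistants is 1+1+1+2+1 = 6, and 9 slots are needed, so at most 6 can be filled.
An assignment achieving 6: Wed afternoon→Leclerc, Wed evening→Johansson+Ghosh, Thu morning→Ghosh, Thu afternoon→Kapoor, Thu evening→Reyes.
Loads: Reyes 1/1, Johansson 1/1, Kapoor 1/1, Ghosh 2/2, Leclerc 1/1.

6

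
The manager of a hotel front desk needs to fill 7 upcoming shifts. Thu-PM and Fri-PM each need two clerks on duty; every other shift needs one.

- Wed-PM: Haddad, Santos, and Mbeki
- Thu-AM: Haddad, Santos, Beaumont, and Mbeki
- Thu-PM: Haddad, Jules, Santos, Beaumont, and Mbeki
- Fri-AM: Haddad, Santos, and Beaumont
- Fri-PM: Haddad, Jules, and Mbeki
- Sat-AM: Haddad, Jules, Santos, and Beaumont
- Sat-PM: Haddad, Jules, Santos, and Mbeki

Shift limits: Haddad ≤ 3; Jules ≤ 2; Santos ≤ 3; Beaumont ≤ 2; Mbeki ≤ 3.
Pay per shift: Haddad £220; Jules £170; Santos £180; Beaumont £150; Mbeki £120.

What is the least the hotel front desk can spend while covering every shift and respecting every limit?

£1360

Picking the cheapest available clerk for each shift independently would cost £1220, but that ignores the shift limits.
An optimal schedule: Wed-PM→Mbeki, Thu-AM→Mbeki, Thu-PM→Jules+Santos, Fri-AM→Beaumont, Fri-PM→Mbeki+Jules, Sat-AM→Beaumont, Sat-PM→Santos.
Total: 120 + 120 + 170 + 180 + 150 + 120 + 170 + 150 + 180 = £1360.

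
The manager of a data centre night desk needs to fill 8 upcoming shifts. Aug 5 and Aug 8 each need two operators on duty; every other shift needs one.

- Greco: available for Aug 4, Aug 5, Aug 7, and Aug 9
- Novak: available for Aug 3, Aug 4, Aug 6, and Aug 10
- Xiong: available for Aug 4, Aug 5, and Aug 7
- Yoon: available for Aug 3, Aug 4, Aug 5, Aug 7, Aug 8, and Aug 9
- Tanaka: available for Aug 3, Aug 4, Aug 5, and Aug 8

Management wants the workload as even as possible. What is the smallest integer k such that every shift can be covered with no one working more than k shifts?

2

With 5 operators and 10 worker-slots to fill, someone must work at least ⌈10/5⌉ = 2 shifts, so k ≥ 2.
k = 2 works: Aug 3→Yoon, Aug 4→Xiong, Aug 5→Xiong+Tanaka, Aug 6→Novak, Aug 7→Greco, Aug 8→Yoon+Tanaka, Aug 9→Greco, Aug 10→Novak.
Loads: Greco 2, Novak 2, Xiong 2, Yoon 2, Tanaka 2 — all ≤ 2.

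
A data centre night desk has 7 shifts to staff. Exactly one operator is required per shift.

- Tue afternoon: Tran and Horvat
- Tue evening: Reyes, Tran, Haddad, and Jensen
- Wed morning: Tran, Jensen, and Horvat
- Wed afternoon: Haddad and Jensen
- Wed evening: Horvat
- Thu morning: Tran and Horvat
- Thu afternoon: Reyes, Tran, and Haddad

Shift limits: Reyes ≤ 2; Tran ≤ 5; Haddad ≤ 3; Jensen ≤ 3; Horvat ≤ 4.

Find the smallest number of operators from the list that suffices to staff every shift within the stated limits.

7 slots to fill and no one can take more than 5, so at least ⌈7/5⌉ = 2 operators are needed.
Haddad and Horvat alone can cover everything: Tue afternoon→Horvat, Tue evening→Haddad, Wed morning→Horvat, Wed afternoon→Haddad, Wed evening→Horvat, Thu morning→Horvat, Thu afternoon→Haddad.

2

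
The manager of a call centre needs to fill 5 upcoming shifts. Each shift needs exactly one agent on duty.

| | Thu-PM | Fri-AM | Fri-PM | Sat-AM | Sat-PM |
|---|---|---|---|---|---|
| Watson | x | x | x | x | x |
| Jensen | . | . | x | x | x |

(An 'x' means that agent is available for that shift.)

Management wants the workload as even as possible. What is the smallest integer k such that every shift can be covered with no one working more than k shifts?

With 2 agents and 5 worker-slots to fill, someone must work at least ⌈5/2⌉ = 3 shifts, so k ≥ 3.
k = 3 works: Thu-PM→Watson, Fri-AM→Watson, Fri-PM→Watson, Sat-AM→Jensen, Sat-PM→Jensen.
Loads: Watson 3, Jensen 2 — all ≤ 3.

3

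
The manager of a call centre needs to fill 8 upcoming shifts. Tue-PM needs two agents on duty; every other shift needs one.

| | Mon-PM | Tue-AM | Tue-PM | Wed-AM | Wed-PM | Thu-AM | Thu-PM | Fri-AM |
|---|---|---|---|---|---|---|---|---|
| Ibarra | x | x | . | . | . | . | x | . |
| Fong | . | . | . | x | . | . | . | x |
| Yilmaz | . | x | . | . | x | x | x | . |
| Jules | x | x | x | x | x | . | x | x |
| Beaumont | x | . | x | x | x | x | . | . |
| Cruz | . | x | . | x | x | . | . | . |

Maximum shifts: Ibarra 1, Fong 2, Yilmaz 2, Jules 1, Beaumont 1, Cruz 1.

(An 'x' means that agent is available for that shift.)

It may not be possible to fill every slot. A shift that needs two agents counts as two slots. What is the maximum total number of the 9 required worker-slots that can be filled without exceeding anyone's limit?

Total capacity across all agents is 1+2+2+1+1+1 = 8, and 9 slots are needed, so at most 8 can be filled.
An assignment achieving 8: Mon-PM→Ibarra, Tue-AM→Cruz, Tue-PM→Jules+Beaumont, Wed-AM→Fong, Thu-AM→Yilmaz, Thu-PM→Yilmaz, Fri-AM→Fong.
Loads: Ibarra 1/1, Fong 2/2, Yilmaz 2/2, Jules 1/1, Beaumont 1/1, Cruz 1/1.

8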